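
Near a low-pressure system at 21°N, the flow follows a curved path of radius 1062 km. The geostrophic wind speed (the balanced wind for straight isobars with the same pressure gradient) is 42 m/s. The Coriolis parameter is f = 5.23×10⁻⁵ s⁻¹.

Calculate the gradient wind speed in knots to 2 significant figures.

54 knots

Around a low, centrifugal force acts outward with Coriolis, so pressure-gradient force balances both:
(1/ρ)|∂P/∂n| = fV + V²/R  →  V² + fR·V − fR·V_g = 0
With fR = 5.23×10⁻⁵ × 1062×10³ m = 55.5 m/s:
V = [−fR + √((fR)² + 4 fR V_g)]/2 = [−55.5 + √(55.5² + 4×55.5×42)]/2 = 27.9 m/s
Subgeostrophic (V < V_g = 42 m/s), as expected around a low.
Converting: 27.9 m/s × 1.944 = 54 knots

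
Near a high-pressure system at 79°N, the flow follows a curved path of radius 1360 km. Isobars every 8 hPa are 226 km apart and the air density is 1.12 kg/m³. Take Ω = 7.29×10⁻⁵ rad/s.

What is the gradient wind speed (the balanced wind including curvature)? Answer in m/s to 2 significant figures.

Coriolis parameter at 79°N:
f = 2Ω sin φ = 2 × 7.29×10⁻⁵ × sin 79° = 1.43×10⁻⁴ s⁻¹
Pressure gradient: |∂P/∂n| = 800 Pa / 226000 m = 3.54×10⁻³ Pa/m
Geostrophic speed: V_g = |∂P/∂n|/(fρ) = 3.54×10⁻³/(1.43×10⁻⁴ × 1.12) = 22.1 m/s
Around a high, pressure-gradient force acts outward with centrifugal, so Coriolis balances both:
fV = (1/ρ)|∂P/∂n| + V²/R  →  V² − fR·V + fR·V_g = 0
With fR = 1.43×10⁻⁴ × 1360×10³ m = 195 m/s:
V = [fR − √((fR)² − 4 fR V_g)]/2 = [195 − √(195² − 4×195×22.1)]/2 = 25.4 m/s
Supergeostrophic (V > V_g = 22.1 m/s), as expected around a high.

25 m/s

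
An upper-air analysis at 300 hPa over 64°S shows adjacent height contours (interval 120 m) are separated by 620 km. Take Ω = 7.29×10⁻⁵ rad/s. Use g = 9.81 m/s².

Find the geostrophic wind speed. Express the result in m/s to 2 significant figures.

14 m/s

Coriolis parameter at 64°S:
f = 2Ω sin φ = 2 × 7.29×10⁻⁵ × sin 64° = 1.31×10⁻⁴ s⁻¹
Height gradient: |∂Z/∂n| = 120 m / 620000 m = 1.94×10⁻⁴
On a pressure surface, geostrophic balance gives V_g = (g/f)|∂Z/∂n|:
V_g = 9.81 × 1.94×10⁻⁴ / 1.31×10⁻⁴ = 14.5 m/s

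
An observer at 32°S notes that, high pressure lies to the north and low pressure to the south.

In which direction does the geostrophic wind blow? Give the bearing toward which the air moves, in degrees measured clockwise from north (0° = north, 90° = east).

090°

The pressure-gradient force points toward the south (bearing 180°).
Geostrophic balance: in the Southern Hemisphere the Coriolis force deflects motion to the left, so the geostrophic wind blows 90° to the left of the pressure-gradient force (low pressure on the right).
Rotating 180° by 90° counterclockwise gives 090° — the wind blows toward the east.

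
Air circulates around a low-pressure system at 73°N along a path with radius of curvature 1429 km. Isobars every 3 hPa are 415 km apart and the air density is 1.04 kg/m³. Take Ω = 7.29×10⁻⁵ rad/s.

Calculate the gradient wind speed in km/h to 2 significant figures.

Coriolis parameter at 73°N:
f = 2Ω sin φ = 2 × 7.29×10⁻⁵ × sin 73° = 1.39×10⁻⁴ s⁻¹
Pressure gradient: |∂P/∂n| = 300 Pa / 415000 m = 7.23×10⁻⁴ Pa/m
Geostrophic speed: V_g = |∂P/∂n|/(fρ) = 7.23×10⁻⁴/(1.39×10⁻⁴ × 1.04) = 4.99 m/s
Around a low, centrifugal force acts outward with Coriolis, so pressure-gradient force balances both:
(1/ρ)|∂P/∂n| = fV + V²/R  →  V² + fR·V − fR·V_g = 0
With fR = 1.39×10⁻⁴ × 1429×10³ m = 199 m/s:
V = [−fR + √((fR)² + 4 fR V_g)]/2 = [−199 + √(199² + 4×199×4.99)]/2 = 4.87 m/s
Subgeostrophic (V < V_g = 4.99 m/s), as expected around a low.
Converting: 4.87 m/s × 3.6 = 18 km/h

18 km/h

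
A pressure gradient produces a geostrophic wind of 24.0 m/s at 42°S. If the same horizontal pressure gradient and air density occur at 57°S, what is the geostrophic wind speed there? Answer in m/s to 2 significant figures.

With the same pressure gradient and density, V_g ∝ 1/f ∝ 1/sin φ.
V₂ = V₁ · sin φ₁ / sin φ₂ = 24.0 × sin 42° / sin 57°
V₂ = 24.0 × 0.6691/0.8387 = 19 m/s

19 m/s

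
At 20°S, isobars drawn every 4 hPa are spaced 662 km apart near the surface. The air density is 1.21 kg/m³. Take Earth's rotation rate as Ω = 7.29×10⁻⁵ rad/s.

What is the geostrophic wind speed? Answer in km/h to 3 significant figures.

36.1 km/h

Coriolis parameter at 20°S:
f = 2Ω sin φ = 2 × 7.29×10⁻⁵ × sin 20° = 4.99×10⁻⁵ s⁻¹
Pressure gradient: |∂P/∂n| = 400 Pa / 662000 m = 6.04×10⁻⁴ Pa/m
Geostrophic balance (pressure-gradient force = Coriolis force):
V_g = (1/(fρ)) |∂P/∂n| = 6.04×10⁻⁴ / (4.99×10⁻⁵ × 1.21) = 10.0 m/s
Converting: 10.0 m/s × 3.6 = 36.1 km/h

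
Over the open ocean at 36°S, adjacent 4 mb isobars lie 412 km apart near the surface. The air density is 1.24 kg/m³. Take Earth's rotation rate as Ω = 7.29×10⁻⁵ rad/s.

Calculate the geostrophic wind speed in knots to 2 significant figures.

18 knots

Coriolis parameter at 36°S:
f = 2Ω sin φ = 2 × 7.29×10⁻⁵ × sin 36° = 8.57×10⁻⁵ s⁻¹
Pressure gradient: |∂P/∂n| = 400 Pa / 412000 m = 9.71×10⁻⁴ Pa/m
Geostrophic balance (pressure-gradient force = Coriolis force):
V_g = (1/(fρ)) |∂P/∂n| = 9.71×10⁻⁴ / (8.57×10⁻⁵ × 1.24) = 9.14 m/s
Converting: 9.14 m/s × 1.944 = 18 knots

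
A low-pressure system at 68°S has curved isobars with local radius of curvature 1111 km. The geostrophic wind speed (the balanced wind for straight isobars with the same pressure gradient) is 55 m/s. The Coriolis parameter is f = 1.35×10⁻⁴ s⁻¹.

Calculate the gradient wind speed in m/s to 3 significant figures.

Around a low, centrifugal force acts outward with Coriolis, so pressure-gradient force balances both:
(1/ρ)|∂P/∂n| = fV + V²/R  →  V² + fR·V − fR·V_g = 0
With fR = 1.35×10⁻⁴ × 1111×10³ m = 150 m/s:
V = [−fR + √((fR)² + 4 fR V_g)]/2 = [−150 + √(150² + 4×150×55)]/2 = 42.8 m/s
Subgeostrophic (V < V_g = 55 m/s), as expected around a low.

42.8 m/s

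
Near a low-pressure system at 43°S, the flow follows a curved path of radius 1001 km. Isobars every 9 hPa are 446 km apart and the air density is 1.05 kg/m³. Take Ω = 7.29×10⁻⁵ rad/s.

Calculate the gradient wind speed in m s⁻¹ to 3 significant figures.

Coriolis parameter at 43°S:
f = 2Ω sin φ = 2 × 7.29×10⁻⁵ × sin 43° = 9.94×10⁻⁵ s⁻¹
Pressure gradient: |∂P/∂n| = 900 Pa / 446000 m = 2.02×10⁻³ Pa/m
Geostrophic speed: V_g = |∂P/∂n|/(fρ) = 2.02×10⁻³/(9.94×10⁻⁵ × 1.05) = 19.3 m/s
Around a low, centrifugal force acts outward with Coriolis, so pressure-gradient force balances both:
(1/ρ)|∂P/∂n| = fV + V²/R  →  V² + fR·V − fR·V_g = 0
With fR = 9.94×10⁻⁵ × 1001×10³ m = 99.5 m/s:
V = [−fR + √((fR)² + 4 fR V_g)]/2 = [−99.5 + √(99.5² + 4×99.5×19.3)]/2 = 16.6 m/s
Subgeostrophic (V < V_g = 19.3 m/s), as expected around a low.

16.6 m s⁻¹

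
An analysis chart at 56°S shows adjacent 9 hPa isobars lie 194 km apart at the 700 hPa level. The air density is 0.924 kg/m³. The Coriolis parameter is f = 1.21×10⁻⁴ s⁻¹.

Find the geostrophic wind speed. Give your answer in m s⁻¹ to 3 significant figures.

41.5 m s⁻¹

Pressure gradient: |∂P/∂n| = 900 Pa / 194000 m = 4.64×10⁻³ Pa/m
Geostrophic balance (pressure-gradient force = Coriolis force):
V_g = (1/(fρ)) |∂P/∂n| = 4.64×10⁻³ / (1.21×10⁻⁴ × 0.924) = 41.5 m/s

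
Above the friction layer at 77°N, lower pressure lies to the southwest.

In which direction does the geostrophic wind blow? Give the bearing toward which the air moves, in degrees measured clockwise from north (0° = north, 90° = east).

315°

The pressure-gradient force points toward the southwest (bearing 225°).
Geostrophic balance: in the Northern Hemisphere the Coriolis force deflects motion to the right, so the geostrophic wind blows 90° to the right of the pressure-gradient force (low pressure on the left).
Rotating 225° by 90° clockwise gives 315° — the wind blows toward the northwest.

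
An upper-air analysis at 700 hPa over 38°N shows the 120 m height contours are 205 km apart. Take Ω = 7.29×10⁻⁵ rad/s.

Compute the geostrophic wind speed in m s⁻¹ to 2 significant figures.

64 m s⁻¹

Coriolis parameter at 38°N:
f = 2Ω sin φ = 2 × 7.29×10⁻⁵ × sin 38° = 8.98×10⁻⁵ s⁻¹
Height gradient: |∂Z/∂n| = 120 m / 205000 m = 5.85×10⁻⁴
On a pressure surface, geostrophic balance gives V_g = (g/f)|∂Z/∂n|:
V_g = 9.81 × 5.85×10⁻⁴ / 8.98×10⁻⁵ = 64.0 m/s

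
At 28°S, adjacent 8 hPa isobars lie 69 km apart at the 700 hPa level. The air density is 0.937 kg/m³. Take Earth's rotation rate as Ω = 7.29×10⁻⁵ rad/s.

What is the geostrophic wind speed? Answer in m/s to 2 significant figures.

Coriolis parameter at 28°S:
f = 2Ω sin φ = 2 × 7.29×10⁻⁵ × sin 28° = 6.84×10⁻⁵ s⁻¹
Pressure gradient: |∂P/∂n| = 800 Pa / 69000 m = 1.16×10⁻² Pa/m
Geostrophic balance (pressure-gradient force = Coriolis force):
V_g = (1/(fρ)) |∂P/∂n| = 1.16×10⁻² / (6.84×10⁻⁵ × 0.937) = 181 m/s

180 m/s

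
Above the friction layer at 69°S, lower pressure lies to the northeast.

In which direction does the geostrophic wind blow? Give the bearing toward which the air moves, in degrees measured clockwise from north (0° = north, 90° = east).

The pressure-gradient force points toward the northeast (bearing 045°).
Geostrophic balance: in the Southern Hemisphere the Coriolis force deflects motion to the left, so the geostrophic wind blows 90° to the left of the pressure-gradient force (low pressure on the right).
Rotating 045° by 90° counterclockwise gives 315° — the wind blows toward the northwest.

315°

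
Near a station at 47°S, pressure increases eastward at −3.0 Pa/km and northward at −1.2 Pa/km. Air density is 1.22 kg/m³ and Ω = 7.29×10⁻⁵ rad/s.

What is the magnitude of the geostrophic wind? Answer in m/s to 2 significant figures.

Coriolis parameter at 47°S:
f = 2Ω sin φ = 2 × 7.29×10⁻⁵ × sin 47° = 1.07×10⁻⁴ s⁻¹
In the Southern Hemisphere f is negative: f = −1.07×10⁻⁴ s⁻¹.
Component geostrophic relations (x east, y north):
u_g = −(1/(fρ)) ∂P/∂y,  v_g = (1/(fρ)) ∂P/∂x
u_g = −(−1.2×10⁻³)/(−1.07×10⁻⁴ × 1.22) = −9.22 m/s;  v_g = (−3.0×10⁻³)/(−1.07×10⁻⁴ × 1.22) = 23.1 m/s
|V_g| = √(u_g² + v_g²) = 24.8 m/s

25 m/s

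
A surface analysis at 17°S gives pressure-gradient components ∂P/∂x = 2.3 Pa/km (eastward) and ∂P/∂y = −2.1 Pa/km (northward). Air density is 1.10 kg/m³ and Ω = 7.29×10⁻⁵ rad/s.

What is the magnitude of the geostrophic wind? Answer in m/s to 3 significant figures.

66.4 m/s

Coriolis parameter at 17°S:
f = 2Ω sin φ = 2 × 7.29×10⁻⁵ × sin 17° = 4.26×10⁻⁵ s⁻¹
In the Southern Hemisphere f is negative: f = −4.26×10⁻⁵ s⁻¹.
Component geostrophic relations (x east, y north):
u_g = −(1/(fρ)) ∂P/∂y,  v_g = (1/(fρ)) ∂P/∂x
u_g = −(−2.1×10⁻³)/(−4.26×10⁻⁵ × 1.10) = −44.8 m/s;  v_g = (2.3×10⁻³)/(−4.26×10⁻⁵ × 1.10) = −49.1 m/s
|V_g| = √(u_g² + v_g²) = 66.4 m/s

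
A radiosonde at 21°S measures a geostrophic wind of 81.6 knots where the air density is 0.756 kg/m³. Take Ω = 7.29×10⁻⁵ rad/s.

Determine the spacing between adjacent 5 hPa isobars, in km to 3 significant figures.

302 km

Coriolis parameter at 21°S:
f = 2Ω sin φ = 2 × 7.29×10⁻⁵ × sin 21° = 5.23×10⁻⁵ s⁻¹
Wind speed in SI: 81.6 knots = 42.0 m/s
Geostrophic balance rearranged: |∂P/∂n| = f ρ V_g
|∂P/∂n| = 5.23×10⁻⁵ × 0.756 × 42.0 = 1.66×10⁻³ Pa/m
Isobar spacing: Δn = ΔP/|∂P/∂n| = 500 Pa / 1.66×10⁻³ Pa/m = 301532 m ≈ 302 km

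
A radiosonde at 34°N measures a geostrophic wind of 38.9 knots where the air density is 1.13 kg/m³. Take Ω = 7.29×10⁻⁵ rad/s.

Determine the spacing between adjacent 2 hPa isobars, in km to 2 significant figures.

Coriolis parameter at 34°N:
f = 2Ω sin φ = 2 × 7.29×10⁻⁵ × sin 34° = 8.15×10⁻⁵ s⁻¹
Wind speed in SI: 38.9 knots = 20.0 m/s
Geostrophic balance rearranged: |∂P/∂n| = f ρ V_g
|∂P/∂n| = 8.15×10⁻⁵ × 1.13 × 20.0 = 1.84×10⁻³ Pa/m
Isobar spacing: Δn = ΔP/|∂P/∂n| = 200 Pa / 1.84×10⁻³ Pa/m = 108479 m ≈ 110 km

110 km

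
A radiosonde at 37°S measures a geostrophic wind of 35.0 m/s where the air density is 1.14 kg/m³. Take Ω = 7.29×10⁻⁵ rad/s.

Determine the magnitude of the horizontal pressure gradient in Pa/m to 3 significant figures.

Coriolis parameter at 37°S:
f = 2Ω sin φ = 2 × 7.29×10⁻⁵ × sin 37° = 8.77×10⁻⁵ s⁻¹
Geostrophic balance rearranged: |∂P/∂n| = f ρ V_g
|∂P/∂n| = 8.77×10⁻⁵ × 1.14 × 35.0 = 3.50×10⁻³ Pa/m

3.50×10⁻³ Pa/m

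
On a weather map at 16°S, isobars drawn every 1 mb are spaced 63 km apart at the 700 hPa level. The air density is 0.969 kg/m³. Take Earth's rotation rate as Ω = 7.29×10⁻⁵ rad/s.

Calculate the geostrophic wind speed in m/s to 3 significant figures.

40.8 m/s

Coriolis parameter at 16°S:
f = 2Ω sin φ = 2 × 7.29×10⁻⁵ × sin 16° = 4.02×10⁻⁵ s⁻¹
Pressure gradient: |∂P/∂n| = 100 Pa / 63000 m = 1.59×10⁻³ Pa/m
Geostrophic balance (pressure-gradient force = Coriolis force):
V_g = (1/(fρ)) |∂P/∂n| = 1.59×10⁻³ / (4.02×10⁻⁵ × 0.969) = 40.8 m/s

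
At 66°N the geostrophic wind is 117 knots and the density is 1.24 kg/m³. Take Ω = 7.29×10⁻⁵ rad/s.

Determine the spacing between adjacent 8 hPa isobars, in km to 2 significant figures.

Coriolis parameter at 66°N:
f = 2Ω sin φ = 2 × 7.29×10⁻⁵ × sin 66° = 1.33×10⁻⁴ s⁻¹
Wind speed in SI: 117 knots = 60.2 m/s
Geostrophic balance rearranged: |∂P/∂n| = f ρ V_g
|∂P/∂n| = 1.33×10⁻⁴ × 1.24 × 60.2 = 9.94×10⁻³ Pa/m
Isobar spacing: Δn = ΔP/|∂P/∂n| = 800 Pa / 9.94×10⁻³ Pa/m = 80474 m ≈ 80 km

80 km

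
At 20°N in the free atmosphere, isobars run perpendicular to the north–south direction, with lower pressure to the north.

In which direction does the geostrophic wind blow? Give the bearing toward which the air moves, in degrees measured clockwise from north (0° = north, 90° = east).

The pressure-gradient force points toward the north (bearing 000°).
Geostrophic balance: in the Northern Hemisphere the Coriolis force deflects motion to the right, so the geostrophic wind blows 90° to the right of the pressure-gradient force (low pressure on the left).
Rotating 000° by 90° clockwise gives 090° — the wind blows toward the east.

090°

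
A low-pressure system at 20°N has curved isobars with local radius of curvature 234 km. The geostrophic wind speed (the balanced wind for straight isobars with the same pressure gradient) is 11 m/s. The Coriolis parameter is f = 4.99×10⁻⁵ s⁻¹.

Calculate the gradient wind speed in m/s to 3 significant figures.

6.91 m/s

Around a low, centrifugal force acts outward with Coriolis, so pressure-gradient force balances both:
(1/ρ)|∂P/∂n| = fV + V²/R  →  V² + fR·V − fR·V_g = 0
With fR = 4.99×10⁻⁵ × 234×10³ m = 11.7 m/s:
V = [−fR + √((fR)² + 4 fR V_g)]/2 = [−11.7 + √(11.7² + 4×11.7×11)]/2 = 6.91 m/s
Subgeostrophic (V < V_g = 11 m/s), as expected around a low.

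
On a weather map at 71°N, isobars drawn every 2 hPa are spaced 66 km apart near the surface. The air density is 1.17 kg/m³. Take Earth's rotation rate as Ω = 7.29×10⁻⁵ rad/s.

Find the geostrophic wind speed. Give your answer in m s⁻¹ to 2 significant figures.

Coriolis parameter at 71°N:
f = 2Ω sin φ = 2 × 7.29×10⁻⁵ × sin 71° = 1.38×10⁻⁴ s⁻¹
Pressure gradient: |∂P/∂n| = 200 Pa / 66000 m = 3.03×10⁻³ Pa/m
Geostrophic balance (pressure-gradient force = Coriolis force):
V_g = (1/(fρ)) |∂P/∂n| = 3.03×10⁻³ / (1.38×10⁻⁴ × 1.17) = 18.8 m/s

19 m s⁻¹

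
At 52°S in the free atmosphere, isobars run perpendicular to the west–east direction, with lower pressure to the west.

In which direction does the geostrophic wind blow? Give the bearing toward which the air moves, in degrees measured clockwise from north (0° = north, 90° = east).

The pressure-gradient force points toward the west (bearing 270°).
Geostrophic balance: in the Southern Hemisphere the Coriolis force deflects motion to the left, so the geostrophic wind blows 90° to the left of the pressure-gradient force (low pressure on the right).
Rotating 270° by 90° counterclockwise gives 180° — the wind blows toward the south.

180°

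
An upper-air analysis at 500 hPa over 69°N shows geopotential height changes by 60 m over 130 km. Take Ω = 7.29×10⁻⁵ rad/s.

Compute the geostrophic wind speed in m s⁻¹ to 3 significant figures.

Coriolis parameter at 69°N:
f = 2Ω sin φ = 2 × 7.29×10⁻⁵ × sin 69° = 1.36×10⁻⁴ s⁻¹
Height gradient: |∂Z/∂n| = 60 m / 130000 m = 4.62×10⁻⁴
On a pressure surface, geostrophic balance gives V_g = (g/f)|∂Z/∂n|:
V_g = 9.81 × 4.62×10⁻⁴ / 1.36×10⁻⁴ = 33.3 m/s

33.3 m s⁻¹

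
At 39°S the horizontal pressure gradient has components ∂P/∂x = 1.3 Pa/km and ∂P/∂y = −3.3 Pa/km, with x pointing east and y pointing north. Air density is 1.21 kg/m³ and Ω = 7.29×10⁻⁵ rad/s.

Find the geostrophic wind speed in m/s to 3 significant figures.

31.9 m/s

Coriolis parameter at 39°S:
f = 2Ω sin φ = 2 × 7.29×10⁻⁵ × sin 39° = 9.18×10⁻⁵ s⁻¹
In the Southern Hemisphere f is negative: f = −9.18×10⁻⁵ s⁻¹.
Component geostrophic relations (x east, y north):
u_g = −(1/(fρ)) ∂P/∂y,  v_g = (1/(fρ)) ∂P/∂x
u_g = −(−3.3×10⁻³)/(−9.18×10⁻⁵ × 1.21) = −29.7 m/s;  v_g = (1.3×10⁻³)/(−9.18×10⁻⁵ × 1.21) = −11.7 m/s
|V_g| = √(u_g² + v_g²) = 31.9 m/s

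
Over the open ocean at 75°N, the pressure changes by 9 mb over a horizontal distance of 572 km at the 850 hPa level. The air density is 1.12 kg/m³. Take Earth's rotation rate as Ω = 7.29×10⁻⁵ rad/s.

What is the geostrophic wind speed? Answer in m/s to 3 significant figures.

9.98 m/s

Coriolis parameter at 75°N:
f = 2Ω sin φ = 2 × 7.29×10⁻⁵ × sin 75° = 1.41×10⁻⁴ s⁻¹
Pressure gradient: |∂P/∂n| = 900 Pa / 572000 m = 1.57×10⁻³ Pa/m
Geostrophic balance (pressure-gradient force = Coriolis force):
V_g = (1/(fρ)) |∂P/∂n| = 1.57×10⁻³ / (1.41×10⁻⁴ × 1.12) = 9.98 m/s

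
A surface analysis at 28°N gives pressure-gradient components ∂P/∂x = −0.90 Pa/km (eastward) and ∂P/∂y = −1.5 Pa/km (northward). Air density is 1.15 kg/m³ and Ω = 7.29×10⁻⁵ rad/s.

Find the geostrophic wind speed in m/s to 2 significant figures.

22 m/s

Coriolis parameter at 28°N:
f = 2Ω sin φ = 2 × 7.29×10⁻⁵ × sin 28° = 6.84×10⁻⁵ s⁻¹
Component geostrophic relations (x east, y north):
u_g = −(1/(fρ)) ∂P/∂y,  v_g = (1/(fρ)) ∂P/∂x
u_g = −(−1.5×10⁻³)/(6.84×10⁻⁵ × 1.15) = 19.1 m/s;  v_g = (−0.90×10⁻³)/(6.84×10⁻⁵ × 1.15) = −11.4 m/s
|V_g| = √(u_g² + v_g²) = 22.2 m/s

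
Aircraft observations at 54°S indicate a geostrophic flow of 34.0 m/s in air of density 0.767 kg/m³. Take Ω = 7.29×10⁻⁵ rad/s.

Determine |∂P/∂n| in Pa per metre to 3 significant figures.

3.08×10⁻³ Pa/m

Coriolis parameter at 54°S:
f = 2Ω sin φ = 2 × 7.29×10⁻⁵ × sin 54° = 1.18×10⁻⁴ s⁻¹
Geostrophic balance rearranged: |∂P/∂n| = f ρ V_g
|∂P/∂n| = 1.18×10⁻⁴ × 0.767 × 34.0 = 3.08×10⁻³ Pa/m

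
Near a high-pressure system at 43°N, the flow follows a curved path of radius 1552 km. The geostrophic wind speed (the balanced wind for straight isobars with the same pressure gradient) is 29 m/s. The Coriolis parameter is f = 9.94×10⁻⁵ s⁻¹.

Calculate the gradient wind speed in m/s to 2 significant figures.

39 m/s

Around a high, pressure-gradient force acts outward with centrifugal, so Coriolis balances both:
fV = (1/ρ)|∂P/∂n| + V²/R  →  V² − fR·V + fR·V_g = 0
With fR = 9.94×10⁻⁵ × 1552×10³ m = 154 m/s:
V = [fR − √((fR)² − 4 fR V_g)]/2 = [154 − √(154² − 4×154×29)]/2 = 38.7 m/s
Supergeostrophic (V > V_g = 29 m/s), as expected around a high.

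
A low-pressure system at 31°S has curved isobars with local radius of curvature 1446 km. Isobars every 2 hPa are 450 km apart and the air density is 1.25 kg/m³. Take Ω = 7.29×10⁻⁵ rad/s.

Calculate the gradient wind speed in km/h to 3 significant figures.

Coriolis parameter at 31°S:
f = 2Ω sin φ = 2 × 7.29×10⁻⁵ × sin 31° = 7.51×10⁻⁵ s⁻¹
Pressure gradient: |∂P/∂n| = 200 Pa / 450000 m = 4.44×10⁻⁴ Pa/m
Geostrophic speed: V_g = |∂P/∂n|/(fρ) = 4.44×10⁻⁴/(7.51×10⁻⁵ × 1.25) = 4.73 m/s
Around a low, centrifugal force acts outward with Coriolis, so pressure-gradient force balances both:
(1/ρ)|∂P/∂n| = fV + V²/R  →  V² + fR·V − fR·V_g = 0
With fR = 7.51×10⁻⁵ × 1446×10³ m = 109 m/s:
V = [−fR + √((fR)² + 4 fR V_g)]/2 = [−109 + √(109² + 4×109×4.73)]/2 = 4.54 m/s
Subgeostrophic (V < V_g = 4.73 m/s), as expected around a low.
Converting: 4.54 m/s × 3.6 = 16.4 km/h

16.4 km/h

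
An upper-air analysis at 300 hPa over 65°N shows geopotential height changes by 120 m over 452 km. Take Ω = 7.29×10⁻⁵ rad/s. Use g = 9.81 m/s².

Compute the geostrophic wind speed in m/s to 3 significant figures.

19.7 m/s

Coriolis parameter at 65°N:
f = 2Ω sin φ = 2 × 7.29×10⁻⁵ × sin 65° = 1.32×10⁻⁴ s⁻¹
Height gradient: |∂Z/∂n| = 120 m / 452000 m = 2.65×10⁻⁴
On a pressure surface, geostrophic balance gives V_g = (g/f)|∂Z/∂n|:
V_g = 9.81 × 2.65×10⁻⁴ / 1.32×10⁻⁴ = 19.7 m/s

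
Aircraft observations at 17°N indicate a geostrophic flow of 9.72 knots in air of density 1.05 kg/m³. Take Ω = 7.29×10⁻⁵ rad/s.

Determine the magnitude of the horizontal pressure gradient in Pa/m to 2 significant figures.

Coriolis parameter at 17°N:
f = 2Ω sin φ = 2 × 7.29×10⁻⁵ × sin 17° = 4.26×10⁻⁵ s⁻¹
Wind speed in SI: 9.72 knots = 5.00 m/s
Geostrophic balance rearranged: |∂P/∂n| = f ρ V_g
|∂P/∂n| = 4.26×10⁻⁵ × 1.05 × 5.00 = 2.24×10⁻⁴ Pa/m

2.2×10⁻⁴ Pa/m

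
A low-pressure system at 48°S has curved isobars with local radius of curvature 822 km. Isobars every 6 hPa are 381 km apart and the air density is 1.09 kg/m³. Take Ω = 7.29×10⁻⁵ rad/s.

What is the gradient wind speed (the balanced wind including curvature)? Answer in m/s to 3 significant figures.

11.8 m/s

Coriolis parameter at 48°S:
f = 2Ω sin φ = 2 × 7.29×10⁻⁵ × sin 48° = 1.08×10⁻⁴ s⁻¹
Pressure gradient: |∂P/∂n| = 600 Pa / 381000 m = 1.57×10⁻³ Pa/m
Geostrophic speed: V_g = |∂P/∂n|/(fρ) = 1.57×10⁻³/(1.08×10⁻⁴ × 1.09) = 13.3 m/s
Around a low, centrifugal force acts outward with Coriolis, so pressure-gradient force balances both:
(1/ρ)|∂P/∂n| = fV + V²/R  →  V² + fR·V − fR·V_g = 0
With fR = 1.08×10⁻⁴ × 822×10³ m = 89.1 m/s:
V = [−fR + √((fR)² + 4 fR V_g)]/2 = [−89.1 + √(89.1² + 4×89.1×13.3)]/2 = 11.8 m/s
Subgeostrophic (V < V_g = 13.3 m/s), as expected around a low.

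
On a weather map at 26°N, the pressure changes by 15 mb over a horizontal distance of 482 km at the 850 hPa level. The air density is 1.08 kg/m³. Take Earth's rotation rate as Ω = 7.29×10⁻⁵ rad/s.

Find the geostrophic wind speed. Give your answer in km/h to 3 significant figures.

Coriolis parameter at 26°N:
f = 2Ω sin φ = 2 × 7.29×10⁻⁵ × sin 26° = 6.39×10⁻⁵ s⁻¹
Pressure gradient: |∂P/∂n| = 1500 Pa / 482000 m = 3.11×10⁻³ Pa/m
Geostrophic balance (pressure-gradient force = Coriolis force):
V_g = (1/(fρ)) |∂P/∂n| = 3.11×10⁻³ / (6.39×10⁻⁵ × 1.08) = 45.1 m/s
Converting: 45.1 m/s × 3.6 = 162 km/h

162 km/h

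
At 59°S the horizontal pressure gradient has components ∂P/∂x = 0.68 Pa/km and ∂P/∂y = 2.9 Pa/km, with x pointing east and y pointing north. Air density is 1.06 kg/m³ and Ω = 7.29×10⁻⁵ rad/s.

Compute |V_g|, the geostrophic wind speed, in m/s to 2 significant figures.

22 m/s

Coriolis parameter at 59°S:
f = 2Ω sin φ = 2 × 7.29×10⁻⁵ × sin 59° = 1.25×10⁻⁴ s⁻¹
In the Southern Hemisphere f is negative: f = −1.25×10⁻⁴ s⁻¹.
Component geostrophic relations (x east, y north):
u_g = −(1/(fρ)) ∂P/∂y,  v_g = (1/(fρ)) ∂P/∂x
u_g = −(2.9×10⁻³)/(−1.25×10⁻⁴ × 1.06) = 21.9 m/s;  v_g = (0.68×10⁻³)/(−1.25×10⁻⁴ × 1.06) = −5.13 m/s
|V_g| = √(u_g² + v_g²) = 22.5 m/s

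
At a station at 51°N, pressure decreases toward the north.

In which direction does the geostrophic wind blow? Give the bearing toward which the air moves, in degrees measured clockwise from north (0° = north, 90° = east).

The pressure-gradient force points toward the north (bearing 000°).
Geostrophic balance: in the Northern Hemisphere the Coriolis force deflects motion to the right, so the geostrophic wind blows 90° to the right of the pressure-gradient force (low pressure on the left).
Rotating 000° by 90° clockwise gives 090° — the wind blows toward the east.

090°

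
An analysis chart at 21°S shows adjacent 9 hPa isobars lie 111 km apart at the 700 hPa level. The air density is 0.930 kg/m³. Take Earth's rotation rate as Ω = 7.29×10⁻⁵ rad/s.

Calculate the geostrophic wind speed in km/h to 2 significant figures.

Coriolis parameter at 21°S:
f = 2Ω sin φ = 2 × 7.29×10⁻⁵ × sin 21° = 5.23×10⁻⁵ s⁻¹
Pressure gradient: |∂P/∂n| = 900 Pa / 111000 m = 8.11×10⁻³ Pa/m
Geostrophic balance (pressure-gradient force = Coriolis force):
V_g = (1/(fρ)) |∂P/∂n| = 8.11×10⁻³ / (5.23×10⁻⁵ × 0.930) = 167 m/s
Converting: 167 m/s × 3.6 = 600 km/h

600 km/h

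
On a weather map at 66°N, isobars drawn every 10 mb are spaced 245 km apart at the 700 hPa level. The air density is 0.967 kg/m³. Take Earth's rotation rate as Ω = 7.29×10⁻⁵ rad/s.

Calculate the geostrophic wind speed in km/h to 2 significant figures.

110 km/h

Coriolis parameter at 66°N:
f = 2Ω sin φ = 2 × 7.29×10⁻⁵ × sin 66° = 1.33×10⁻⁴ s⁻¹
Pressure gradient: |∂P/∂n| = 1000 Pa / 245000 m = 4.08×10⁻³ Pa/m
Geostrophic balance (pressure-gradient force = Coriolis force):
V_g = (1/(fρ)) |∂P/∂n| = 4.08×10⁻³ / (1.33×10⁻⁴ × 0.967) = 31.7 m/s
Converting: 31.7 m/s × 3.6 = 110 km/h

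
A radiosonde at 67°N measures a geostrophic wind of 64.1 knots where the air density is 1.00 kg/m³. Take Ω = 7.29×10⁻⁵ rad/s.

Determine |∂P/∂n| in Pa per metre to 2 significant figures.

Coriolis parameter at 67°N:
f = 2Ω sin φ = 2 × 7.29×10⁻⁵ × sin 67° = 1.34×10⁻⁴ s⁻¹
Wind speed in SI: 64.1 knots = 33.0 m/s
Geostrophic balance rearranged: |∂P/∂n| = f ρ V_g
|∂P/∂n| = 1.34×10⁻⁴ × 1.00 × 33.0 = 4.43×10⁻³ Pa/m

4.4×10⁻³ Pa/m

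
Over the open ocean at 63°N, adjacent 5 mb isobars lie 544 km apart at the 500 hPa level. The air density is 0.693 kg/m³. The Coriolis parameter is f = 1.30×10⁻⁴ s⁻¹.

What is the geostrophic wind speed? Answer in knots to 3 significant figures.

19.8 knots

Pressure gradient: |∂P/∂n| = 500 Pa / 544000 m = 9.19×10⁻⁴ Pa/m
Geostrophic balance (pressure-gradient force = Coriolis force):
V_g = (1/(fρ)) |∂P/∂n| = 9.19×10⁻⁴ / (1.30×10⁻⁴ × 0.693) = 10.2 m/s
Converting: 10.2 m/s × 1.944 = 19.8 knots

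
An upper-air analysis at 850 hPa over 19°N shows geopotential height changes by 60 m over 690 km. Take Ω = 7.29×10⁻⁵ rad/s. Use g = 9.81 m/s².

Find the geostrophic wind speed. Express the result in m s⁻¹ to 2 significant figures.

Coriolis parameter at 19°N:
f = 2Ω sin φ = 2 × 7.29×10⁻⁵ × sin 19° = 4.75×10⁻⁵ s⁻¹
Height gradient: |∂Z/∂n| = 60 m / 690000 m = 8.70×10⁻⁵
On a pressure surface, geostrophic balance gives V_g = (g/f)|∂Z/∂n|:
V_g = 9.81 × 8.70×10⁻⁵ / 4.75×10⁻⁵ = 18.0 m/s

18 m s⁻¹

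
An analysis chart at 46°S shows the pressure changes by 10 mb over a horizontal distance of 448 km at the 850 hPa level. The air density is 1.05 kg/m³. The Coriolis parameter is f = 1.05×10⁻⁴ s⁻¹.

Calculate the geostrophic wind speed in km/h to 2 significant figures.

73 km/h

Pressure gradient: |∂P/∂n| = 1000 Pa / 448000 m = 2.23×10⁻³ Pa/m
Geostrophic balance (pressure-gradient force = Coriolis force):
V_g = (1/(fρ)) |∂P/∂n| = 2.23×10⁻³ / (1.05×10⁻⁴ × 1.05) = 20.2 m/s
Converting: 20.2 m/s × 3.6 = 73 km/h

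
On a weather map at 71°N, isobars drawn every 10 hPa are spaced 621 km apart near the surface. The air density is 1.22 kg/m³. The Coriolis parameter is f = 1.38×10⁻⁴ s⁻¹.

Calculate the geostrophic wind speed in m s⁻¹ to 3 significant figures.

9.56 m s⁻¹

Pressure gradient: |∂P/∂n| = 1000 Pa / 621000 m = 1.61×10⁻³ Pa/m
Geostrophic balance (pressure-gradient force = Coriolis force):
V_g = (1/(fρ)) |∂P/∂n| = 1.61×10⁻³ / (1.38×10⁻⁴ × 1.22) = 9.56 m/s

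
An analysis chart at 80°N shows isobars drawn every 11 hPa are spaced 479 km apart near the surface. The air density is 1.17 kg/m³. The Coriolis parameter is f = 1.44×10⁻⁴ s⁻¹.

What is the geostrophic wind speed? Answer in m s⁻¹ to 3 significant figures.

13.6 m s⁻¹

Pressure gradient: |∂P/∂n| = 1100 Pa / 479000 m = 2.30×10⁻³ Pa/m
Geostrophic balance (pressure-gradient force = Coriolis force):
V_g = (1/(fρ)) |∂P/∂n| = 2.30×10⁻³ / (1.44×10⁻⁴ × 1.17) = 13.6 m/s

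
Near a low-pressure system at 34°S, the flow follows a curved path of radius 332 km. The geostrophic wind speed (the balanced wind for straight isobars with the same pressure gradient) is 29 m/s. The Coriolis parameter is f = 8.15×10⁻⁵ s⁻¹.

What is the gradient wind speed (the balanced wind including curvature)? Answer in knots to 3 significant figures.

Around a low, centrifugal force acts outward with Coriolis, so pressure-gradient force balances both:
(1/ρ)|∂P/∂n| = fV + V²/R  →  V² + fR·V − fR·V_g = 0
With fR = 8.15×10⁻⁵ × 332×10³ m = 27.1 m/s:
V = [−fR + √((fR)² + 4 fR V_g)]/2 = [−27.1 + √(27.1² + 4×27.1×29)]/2 = 17.6 m/s
Subgeostrophic (V < V_g = 29 m/s), as expected around a low.
Converting: 17.6 m/s × 1.944 = 34.2 knots

34.2 knots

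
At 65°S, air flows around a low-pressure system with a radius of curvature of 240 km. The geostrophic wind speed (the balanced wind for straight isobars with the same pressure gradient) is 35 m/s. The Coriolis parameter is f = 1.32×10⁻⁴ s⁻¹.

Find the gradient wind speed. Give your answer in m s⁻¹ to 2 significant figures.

Around a low, centrifugal force acts outward with Coriolis, so pressure-gradient force balances both:
(1/ρ)|∂P/∂n| = fV + V²/R  →  V² + fR·V − fR·V_g = 0
With fR = 1.32×10⁻⁴ × 240×10³ m = 31.7 m/s:
V = [−fR + √((fR)² + 4 fR V_g)]/2 = [−31.7 + √(31.7² + 4×31.7×35)]/2 = 21 m/s
Subgeostrophic (V < V_g = 35 m/s), as expected around a low.

21 m s⁻¹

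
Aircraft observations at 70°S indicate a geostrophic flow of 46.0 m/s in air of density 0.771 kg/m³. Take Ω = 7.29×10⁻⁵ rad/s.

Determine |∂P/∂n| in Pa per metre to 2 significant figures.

4.9×10⁻³ Pa/m

Coriolis parameter at 70°S:
f = 2Ω sin φ = 2 × 7.29×10⁻⁵ × sin 70° = 1.37×10⁻⁴ s⁻¹
Geostrophic balance rearranged: |∂P/∂n| = f ρ V_g
|∂P/∂n| = 1.37×10⁻⁴ × 0.771 × 46.0 = 4.86×10⁻³ Pa/m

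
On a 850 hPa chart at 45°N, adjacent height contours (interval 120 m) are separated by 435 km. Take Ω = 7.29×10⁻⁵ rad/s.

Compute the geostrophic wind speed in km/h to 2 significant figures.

Coriolis parameter at 45°N:
f = 2Ω sin φ = 2 × 7.29×10⁻⁵ × sin 45° = 1.03×10⁻⁴ s⁻¹
Height gradient: |∂Z/∂n| = 120 m / 435000 m = 2.76×10⁻⁴
On a pressure surface, geostrophic balance gives V_g = (g/f)|∂Z/∂n|:
V_g = 9.81 × 2.76×10⁻⁴ / 1.03×10⁻⁴ = 26.2 m/s
Converting: 26.2 m/s × 3.6 = 94 km/h

94 km/h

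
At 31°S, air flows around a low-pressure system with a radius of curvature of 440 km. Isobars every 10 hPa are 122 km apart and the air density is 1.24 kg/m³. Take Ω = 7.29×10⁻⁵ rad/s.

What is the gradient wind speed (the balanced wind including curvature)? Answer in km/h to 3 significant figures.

144 km/h

Coriolis parameter at 31°S:
f = 2Ω sin φ = 2 × 7.29×10⁻⁵ × sin 31° = 7.51×10⁻⁵ s⁻¹
Pressure gradient: |∂P/∂n| = 1000 Pa / 122000 m = 8.20×10⁻³ Pa/m
Geostrophic speed: V_g = |∂P/∂n|/(fρ) = 8.20×10⁻³/(7.51×10⁻⁵ × 1.24) = 88.0 m/s
Around a low, centrifugal force acts outward with Coriolis, so pressure-gradient force balances both:
(1/ρ)|∂P/∂n| = fV + V²/R  →  V² + fR·V − fR·V_g = 0
With fR = 7.51×10⁻⁵ × 440×10³ m = 33.0 m/s:
V = [−fR + √((fR)² + 4 fR V_g)]/2 = [−33.0 + √(33.0² + 4×33.0×88)]/2 = 39.9 m/s
Subgeostrophic (V < V_g = 88 m/s), as expected around a low.
Converting: 39.9 m/s × 3.6 = 144 km/h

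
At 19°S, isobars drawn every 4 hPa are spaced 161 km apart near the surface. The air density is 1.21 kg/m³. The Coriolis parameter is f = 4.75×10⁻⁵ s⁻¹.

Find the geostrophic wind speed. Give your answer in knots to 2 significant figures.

84 knots

Pressure gradient: |∂P/∂n| = 400 Pa / 161000 m = 2.48×10⁻³ Pa/m
Geostrophic balance (pressure-gradient force = Coriolis force):
V_g = (1/(fρ)) |∂P/∂n| = 2.48×10⁻³ / (4.75×10⁻⁵ × 1.21) = 43.2 m/s
Converting: 43.2 m/s × 1.944 = 84 knots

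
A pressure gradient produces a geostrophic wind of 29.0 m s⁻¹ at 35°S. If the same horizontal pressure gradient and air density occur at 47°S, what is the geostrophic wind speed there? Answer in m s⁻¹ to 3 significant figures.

22.7 m s⁻¹

With the same pressure gradient and density, V_g ∝ 1/f ∝ 1/sin φ.
V₂ = V₁ · sin φ₁ / sin φ₂ = 29.0 × sin 35° / sin 47°
V₂ = 29.0 × 0.5736/0.7314 = 22.7 m s⁻¹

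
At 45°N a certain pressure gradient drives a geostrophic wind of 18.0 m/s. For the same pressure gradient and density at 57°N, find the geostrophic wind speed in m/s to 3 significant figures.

With the same pressure gradient and density, V_g ∝ 1/f ∝ 1/sin φ.
V₂ = V₁ · sin φ₁ / sin φ₂ = 18.0 × sin 45° / sin 57°
V₂ = 18.0 × 0.7071/0.8387 = 15.2 m/s

15.2 m/s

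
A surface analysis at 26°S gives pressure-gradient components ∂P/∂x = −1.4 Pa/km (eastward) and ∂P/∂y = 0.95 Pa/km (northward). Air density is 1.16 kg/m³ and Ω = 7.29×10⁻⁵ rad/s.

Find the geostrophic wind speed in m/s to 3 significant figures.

22.8 m/s

Coriolis parameter at 26°S:
f = 2Ω sin φ = 2 × 7.29×10⁻⁵ × sin 26° = 6.39×10⁻⁵ s⁻¹
In the Southern Hemisphere f is negative: f = −6.39×10⁻⁵ s⁻¹.
Component geostrophic relations (x east, y north):
u_g = −(1/(fρ)) ∂P/∂y,  v_g = (1/(fρ)) ∂P/∂x
u_g = −(0.95×10⁻³)/(−6.39×10⁻⁵ × 1.16) = 12.8 m/s;  v_g = (−1.4×10⁻³)/(−6.39×10⁻⁵ × 1.16) = 18.9 m/s
|V_g| = √(u_g² + v_g²) = 22.8 m/s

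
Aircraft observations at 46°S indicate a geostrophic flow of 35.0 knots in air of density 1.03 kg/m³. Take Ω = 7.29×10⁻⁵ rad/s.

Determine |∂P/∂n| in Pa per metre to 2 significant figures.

1.9×10⁻³ Pa/m

Coriolis parameter at 46°S:
f = 2Ω sin φ = 2 × 7.29×10⁻⁵ × sin 46° = 1.05×10⁻⁴ s⁻¹
Wind speed in SI: 35.0 knots = 18.0 m/s
Geostrophic balance rearranged: |∂P/∂n| = f ρ V_g
|∂P/∂n| = 1.05×10⁻⁴ × 1.03 × 18.0 = 1.95×10⁻³ Pa/m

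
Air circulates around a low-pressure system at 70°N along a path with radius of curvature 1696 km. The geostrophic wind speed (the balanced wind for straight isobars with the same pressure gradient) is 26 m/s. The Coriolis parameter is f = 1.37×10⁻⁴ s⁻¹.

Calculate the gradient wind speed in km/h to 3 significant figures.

Around a low, centrifugal force acts outward with Coriolis, so pressure-gradient force balances both:
(1/ρ)|∂P/∂n| = fV + V²/R  →  V² + fR·V − fR·V_g = 0
With fR = 1.37×10⁻⁴ × 1696×10³ m = 232 m/s:
V = [−fR + √((fR)² + 4 fR V_g)]/2 = [−232 + √(232² + 4×232×26)]/2 = 23.6 m/s
Subgeostrophic (V < V_g = 26 m/s), as expected around a low.
Converting: 23.6 m/s × 3.6 = 85.0 km/h

85.0 km/h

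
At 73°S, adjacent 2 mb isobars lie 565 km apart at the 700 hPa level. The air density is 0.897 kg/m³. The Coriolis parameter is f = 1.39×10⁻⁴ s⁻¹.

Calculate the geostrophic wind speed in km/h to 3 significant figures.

Pressure gradient: |∂P/∂n| = 200 Pa / 565000 m = 3.54×10⁻⁴ Pa/m
Geostrophic balance (pressure-gradient force = Coriolis force):
V_g = (1/(fρ)) |∂P/∂n| = 3.54×10⁻⁴ / (1.39×10⁻⁴ × 0.897) = 2.84 m/s
Converting: 2.84 m/s × 3.6 = 10.2 km/h

10.2 km/h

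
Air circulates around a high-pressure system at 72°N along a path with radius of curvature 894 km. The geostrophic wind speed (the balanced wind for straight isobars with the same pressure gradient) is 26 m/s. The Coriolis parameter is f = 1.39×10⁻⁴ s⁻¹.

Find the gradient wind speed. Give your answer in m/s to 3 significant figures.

Around a high, pressure-gradient force acts outward with centrifugal, so Coriolis balances both:
fV = (1/ρ)|∂P/∂n| + V²/R  →  V² − fR·V + fR·V_g = 0
With fR = 1.39×10⁻⁴ × 894×10³ m = 124 m/s:
V = [fR − √((fR)² − 4 fR V_g)]/2 = [124 − √(124² − 4×124×26)]/2 = 37 m/s
Supergeostrophic (V > V_g = 26 m/s), as expected around a high.

37.0 m/s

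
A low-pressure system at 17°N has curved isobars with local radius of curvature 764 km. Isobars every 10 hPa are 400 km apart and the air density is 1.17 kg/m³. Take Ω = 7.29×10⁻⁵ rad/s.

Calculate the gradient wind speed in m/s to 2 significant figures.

27 m/s

Coriolis parameter at 17°N:
f = 2Ω sin φ = 2 × 7.29×10⁻⁵ × sin 17° = 4.26×10⁻⁵ s⁻¹
Pressure gradient: |∂P/∂n| = 1000 Pa / 400000 m = 2.50×10⁻³ Pa/m
Geostrophic speed: V_g = |∂P/∂n|/(fρ) = 2.50×10⁻³/(4.26×10⁻⁵ × 1.17) = 50.1 m/s
Around a low, centrifugal force acts outward with Coriolis, so pressure-gradient force balances both:
(1/ρ)|∂P/∂n| = fV + V²/R  →  V² + fR·V − fR·V_g = 0
With fR = 4.26×10⁻⁵ × 764×10³ m = 32.6 m/s:
V = [−fR + √((fR)² + 4 fR V_g)]/2 = [−32.6 + √(32.6² + 4×32.6×50.1)]/2 = 27.3 m/s
Subgeostrophic (V < V_g = 50.1 m/s), as expected around a low.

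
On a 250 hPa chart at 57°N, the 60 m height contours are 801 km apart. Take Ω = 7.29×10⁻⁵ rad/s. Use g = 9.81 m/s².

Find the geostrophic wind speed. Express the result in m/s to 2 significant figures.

6.0 m/s

Coriolis parameter at 57°N:
f = 2Ω sin φ = 2 × 7.29×10⁻⁵ × sin 57° = 1.22×10⁻⁴ s⁻¹
Height gradient: |∂Z/∂n| = 60 m / 801000 m = 7.49×10⁻⁵
On a pressure surface, geostrophic balance gives V_g = (g/f)|∂Z/∂n|:
V_g = 9.81 × 7.49×10⁻⁵ / 1.22×10⁻⁴ = 6.01 m/s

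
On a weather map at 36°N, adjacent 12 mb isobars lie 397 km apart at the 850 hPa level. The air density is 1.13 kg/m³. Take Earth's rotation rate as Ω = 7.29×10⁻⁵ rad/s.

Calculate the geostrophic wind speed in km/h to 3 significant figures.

Coriolis parameter at 36°N:
f = 2Ω sin φ = 2 × 7.29×10⁻⁵ × sin 36° = 8.57×10⁻⁵ s⁻¹
Pressure gradient: |∂P/∂n| = 1200 Pa / 397000 m = 3.02×10⁻³ Pa/m
Geostrophic balance (pressure-gradient force = Coriolis force):
V_g = (1/(fρ)) |∂P/∂n| = 3.02×10⁻³ / (8.57×10⁻⁵ × 1.13) = 31.2 m/s
Converting: 31.2 m/s × 3.6 = 112 km/h

112 km/h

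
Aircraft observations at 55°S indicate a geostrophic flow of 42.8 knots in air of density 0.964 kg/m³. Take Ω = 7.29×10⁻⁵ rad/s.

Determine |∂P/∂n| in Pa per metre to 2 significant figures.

2.5×10⁻³ Pa/m

Coriolis parameter at 55°S:
f = 2Ω sin φ = 2 × 7.29×10⁻⁵ × sin 55° = 1.19×10⁻⁴ s⁻¹
Wind speed in SI: 42.8 knots = 22.0 m/s
Geostrophic balance rearranged: |∂P/∂n| = f ρ V_g
|∂P/∂n| = 1.19×10⁻⁴ × 0.964 × 22.0 = 2.54×10⁻³ Pa/m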